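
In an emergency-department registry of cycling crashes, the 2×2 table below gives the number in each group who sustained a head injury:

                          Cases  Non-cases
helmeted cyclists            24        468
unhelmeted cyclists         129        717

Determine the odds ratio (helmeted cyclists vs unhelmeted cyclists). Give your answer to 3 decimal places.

odds, helmeted cyclists = 24/468 = 0.05128
odds, unhelmeted cyclists = 129/717 = 0.17992
OR = 0.05128 / 0.17992 = 0.285

OR ≈ 0.285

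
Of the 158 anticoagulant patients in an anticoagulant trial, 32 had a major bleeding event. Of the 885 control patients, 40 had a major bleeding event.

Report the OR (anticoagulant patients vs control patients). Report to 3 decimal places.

OR = (32 × 845) / (126 × 40) = 27040/5040 ≈ 5.365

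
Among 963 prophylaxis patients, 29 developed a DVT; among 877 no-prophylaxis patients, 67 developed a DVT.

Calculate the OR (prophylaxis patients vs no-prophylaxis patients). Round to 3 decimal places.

OR = (29 × 810) / (934 × 67) = 23490/62578 ≈ 0.375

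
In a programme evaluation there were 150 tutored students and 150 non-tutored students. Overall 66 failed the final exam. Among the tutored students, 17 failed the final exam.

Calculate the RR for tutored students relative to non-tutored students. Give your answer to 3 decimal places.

tutored students without the outcome: 150 − 17 = 133
non-tutored students with the outcome: 66 − 17 = 49
non-tutored students without the outcome: 150 − 49 = 101
risk, tutored students = 17/150 = 0.1133
risk, non-tutored students = 49/150 = 0.3267
RR = 0.1133 / 0.3267 = 0.347

RR: 0.347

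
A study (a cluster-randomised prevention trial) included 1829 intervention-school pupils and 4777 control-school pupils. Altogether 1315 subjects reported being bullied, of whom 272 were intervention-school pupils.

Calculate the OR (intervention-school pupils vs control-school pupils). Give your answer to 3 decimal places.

intervention-school pupils without the outcome: 1829 − 272 = 1557
control-school pupils with the outcome: 1315 − 272 = 1043
control-school pupils without the outcome: 4777 − 1043 = 3734
OR = (272 × 3734) / (1557 × 1043) = 1015648/1623951 ≈ 0.625

0.625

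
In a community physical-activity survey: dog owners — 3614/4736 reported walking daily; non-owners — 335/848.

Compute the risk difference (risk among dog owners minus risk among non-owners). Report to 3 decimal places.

risk, dog owners = 3614/4736 = 0.7631
risk, non-owners = 335/848 = 0.3950
risk difference = 0.7631 − 0.3950 = 0.368

RD: 0.368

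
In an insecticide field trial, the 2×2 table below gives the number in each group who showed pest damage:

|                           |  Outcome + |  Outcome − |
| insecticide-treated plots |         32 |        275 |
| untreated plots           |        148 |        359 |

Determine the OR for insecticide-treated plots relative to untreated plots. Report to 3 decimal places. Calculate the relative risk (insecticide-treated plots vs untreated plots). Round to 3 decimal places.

OR = 0.282; RR = 0.357

odds, insecticide-treated plots = 32/275 = 0.1164
odds, untreated plots = 148/359 = 0.4123
OR = 0.1164 / 0.4123 = 0.282
risk, insecticide-treated plots = 32/307 = 0.1042
risk, untreated plots = 148/507 = 0.2919
RR = 0.1042 / 0.2919 = 0.357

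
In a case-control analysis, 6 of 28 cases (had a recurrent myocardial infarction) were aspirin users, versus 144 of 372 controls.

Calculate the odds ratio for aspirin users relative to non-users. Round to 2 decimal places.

OR ≈ 0.43

odds, aspirin users = 6/144 = 0.04167
odds, non-users = 22/228 = 0.09649
OR = 0.04167 / 0.09649 = 0.43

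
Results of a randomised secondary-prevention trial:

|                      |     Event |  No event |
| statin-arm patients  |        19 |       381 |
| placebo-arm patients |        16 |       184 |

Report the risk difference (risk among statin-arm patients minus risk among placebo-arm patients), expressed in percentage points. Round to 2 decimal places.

RD = -3.25

risk, statin-arm patients = 19/400 = 0.04750
risk, placebo-arm patients = 16/200 = 0.08000
risk difference = 0.04750 − 0.08000 = -0.03250 → -3.25 percentage points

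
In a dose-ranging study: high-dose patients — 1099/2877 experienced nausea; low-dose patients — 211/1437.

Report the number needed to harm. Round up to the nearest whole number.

5

risk, high-dose patients = 1099/2877 = 0.381995
risk, low-dose patients = 211/1437 = 0.146834
absolute risk difference = 0.235161
1 / 0.235161 = 4.252 → round up → 5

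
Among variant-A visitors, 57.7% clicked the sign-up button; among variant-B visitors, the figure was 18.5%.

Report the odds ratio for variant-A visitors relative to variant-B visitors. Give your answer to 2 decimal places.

OR ≈ 6.01

odds, variant-A visitors = 0.5770/0.4230 = 1.3641
odds, variant-B visitors = 0.1850/0.8150 = 0.2270
OR = 1.3641 / 0.2270 = 6.01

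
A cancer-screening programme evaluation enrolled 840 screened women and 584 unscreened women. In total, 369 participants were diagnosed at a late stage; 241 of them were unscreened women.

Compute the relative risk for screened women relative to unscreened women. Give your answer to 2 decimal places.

screened women with the outcome: 369 − 241 = 128
screened women without the outcome: 840 − 128 = 712
unscreened women without the outcome: 584 − 241 = 343
risk, screened women = 128/840 = 0.1524
risk, unscreened women = 241/584 = 0.4127
RR = 0.1524 / 0.4127 = 0.37

0.37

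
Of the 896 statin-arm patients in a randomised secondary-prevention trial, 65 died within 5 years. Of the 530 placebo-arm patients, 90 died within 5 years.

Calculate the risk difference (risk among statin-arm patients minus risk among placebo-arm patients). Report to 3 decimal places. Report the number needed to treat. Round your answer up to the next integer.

risk, statin-arm patients = 65/896 = 0.0725
risk, placebo-arm patients = 90/530 = 0.1698
risk difference = 0.0725 − 0.1698 = -0.097
absolute risk difference = 0.097267
1 / 0.097267 = 10.281 → round up → 11

RD = -0.097; NNT = 11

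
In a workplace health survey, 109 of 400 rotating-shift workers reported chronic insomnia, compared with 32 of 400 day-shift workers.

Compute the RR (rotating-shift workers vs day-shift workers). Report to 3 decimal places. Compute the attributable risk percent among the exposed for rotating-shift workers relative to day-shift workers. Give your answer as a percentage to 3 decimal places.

RR = 3.406; AR% = 70.642%

risk, rotating-shift workers = 109/400 = 0.2725
risk, day-shift workers = 32/400 = 0.0800
RR = 0.2725 / 0.0800 = 3.406
AR% = (0.2725 − 0.0800) / 0.2725 = 0.7064 → 70.642%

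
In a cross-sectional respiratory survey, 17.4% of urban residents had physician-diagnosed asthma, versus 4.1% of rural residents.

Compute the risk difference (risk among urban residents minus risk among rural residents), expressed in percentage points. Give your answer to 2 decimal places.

13.30

risk difference = 0.17400 − 0.04100 = 0.13300 → 13.30 percentage points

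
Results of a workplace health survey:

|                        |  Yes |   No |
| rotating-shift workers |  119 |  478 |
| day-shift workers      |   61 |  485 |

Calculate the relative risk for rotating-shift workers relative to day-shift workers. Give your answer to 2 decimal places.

risk, rotating-shift workers = 119/597 = 0.1993
risk, day-shift workers = 61/546 = 0.1117
RR = 0.1993 / 0.1117 = 1.78

RR ≈ 1.78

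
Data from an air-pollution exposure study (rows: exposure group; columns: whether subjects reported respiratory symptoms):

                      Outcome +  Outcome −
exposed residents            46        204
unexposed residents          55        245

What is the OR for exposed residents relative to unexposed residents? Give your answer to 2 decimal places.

1.00

odds, exposed residents = 46/204 = 0.2255
odds, unexposed residents = 55/245 = 0.2245
OR = 0.2255 / 0.2245 = 1.00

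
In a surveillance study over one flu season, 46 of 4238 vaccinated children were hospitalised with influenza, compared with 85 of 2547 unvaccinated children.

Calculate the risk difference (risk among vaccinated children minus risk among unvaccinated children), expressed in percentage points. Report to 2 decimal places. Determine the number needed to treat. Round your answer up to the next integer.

risk, vaccinated children = 46/4238 = 0.01085
risk, unvaccinated children = 85/2547 = 0.03337
risk difference = 0.01085 − 0.03337 = -0.02252 → -2.25 percentage points
absolute risk difference = 0.022518
1 / 0.022518 = 44.409 → round up → 45

RD = -2.25; NNT = 45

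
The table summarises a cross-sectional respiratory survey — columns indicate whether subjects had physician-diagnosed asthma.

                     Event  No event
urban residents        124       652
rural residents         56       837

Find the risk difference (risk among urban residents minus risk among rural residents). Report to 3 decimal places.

RD: 0.097

risk, urban residents = 124/776 = 0.1598
risk, rural residents = 56/893 = 0.0627
risk difference = 0.1598 − 0.0627 = 0.097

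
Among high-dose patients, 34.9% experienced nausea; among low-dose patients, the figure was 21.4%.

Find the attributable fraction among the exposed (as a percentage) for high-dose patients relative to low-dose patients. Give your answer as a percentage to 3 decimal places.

AR% = (0.3490 − 0.2140) / 0.3490 = 0.3868 → 38.682%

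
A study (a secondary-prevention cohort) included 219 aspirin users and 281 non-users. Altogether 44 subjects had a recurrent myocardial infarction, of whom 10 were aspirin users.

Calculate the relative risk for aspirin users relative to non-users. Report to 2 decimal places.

aspirin users without the outcome: 219 − 10 = 209
non-users with the outcome: 44 − 10 = 34
non-users without the outcome: 281 − 34 = 247
risk, aspirin users = 10/219 = 0.04566
risk, non-users = 34/281 = 0.12100
RR = 0.04566 / 0.12100 = 0.38

RR = 0.38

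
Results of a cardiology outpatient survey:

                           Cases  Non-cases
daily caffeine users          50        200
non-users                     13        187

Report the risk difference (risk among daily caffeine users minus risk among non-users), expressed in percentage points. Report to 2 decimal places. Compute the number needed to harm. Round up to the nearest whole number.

RD = 13.50; NNH = 8

risk, daily caffeine users = 50/250 = 0.2000
risk, non-users = 13/200 = 0.0650
risk difference = 0.2000 − 0.0650 = 0.1350 → 13.50 percentage points
absolute risk difference = 0.135000
1 / 0.135000 = 7.407 → round up → 8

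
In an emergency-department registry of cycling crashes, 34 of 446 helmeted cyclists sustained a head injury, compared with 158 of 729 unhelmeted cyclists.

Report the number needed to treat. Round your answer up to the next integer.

risk, helmeted cyclists = 34/446 = 0.076233
risk, unhelmeted cyclists = 158/729 = 0.216735
absolute risk difference = 0.140502
1 / 0.140502 = 7.117 → round up → 8

8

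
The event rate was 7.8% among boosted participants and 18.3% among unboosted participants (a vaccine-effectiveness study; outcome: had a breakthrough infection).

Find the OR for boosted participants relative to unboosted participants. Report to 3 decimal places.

odds, boosted participants = 0.0780/0.9220 = 0.0846
odds, unboosted participants = 0.1830/0.8170 = 0.2240
OR = 0.0846 / 0.2240 = 0.378

OR ≈ 0.378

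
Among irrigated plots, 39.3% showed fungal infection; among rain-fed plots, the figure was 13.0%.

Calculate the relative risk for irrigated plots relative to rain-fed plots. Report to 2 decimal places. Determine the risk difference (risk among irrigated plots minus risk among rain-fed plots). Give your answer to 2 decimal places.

RR = 3.02; RD = 0.26

RR = 0.3930 / 0.1300 = 3.02
risk difference = 0.3930 − 0.1300 = 0.26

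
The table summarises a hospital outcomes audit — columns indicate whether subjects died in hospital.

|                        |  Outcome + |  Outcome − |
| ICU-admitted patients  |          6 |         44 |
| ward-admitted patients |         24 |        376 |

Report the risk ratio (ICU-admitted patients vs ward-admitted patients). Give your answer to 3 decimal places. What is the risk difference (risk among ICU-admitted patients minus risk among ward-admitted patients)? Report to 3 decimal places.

risk, ICU-admitted patients = 6/50 = 0.1200
risk, ward-admitted patients = 24/400 = 0.0600
RR = 0.1200 / 0.0600 = 2.000
risk difference = 0.1200 − 0.0600 = 0.060

RR = 2.000; RD = 0.060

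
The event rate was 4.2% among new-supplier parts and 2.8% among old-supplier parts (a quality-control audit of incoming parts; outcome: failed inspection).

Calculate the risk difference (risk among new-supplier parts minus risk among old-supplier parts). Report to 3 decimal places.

risk difference = 0.04200 − 0.02800 = 0.014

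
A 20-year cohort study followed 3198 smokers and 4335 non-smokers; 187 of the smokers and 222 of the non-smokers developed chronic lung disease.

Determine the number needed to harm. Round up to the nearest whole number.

risk, smokers = 187/3198 = 0.058474
risk, non-smokers = 222/4335 = 0.051211
absolute risk difference = 0.007263
1 / 0.007263 = 137.684 → round up → 138

NNH ≈ 138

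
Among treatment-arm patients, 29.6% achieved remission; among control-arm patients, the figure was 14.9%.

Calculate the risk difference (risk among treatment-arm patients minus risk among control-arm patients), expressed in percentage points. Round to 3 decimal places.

risk difference = 0.2960 − 0.1490 = 0.1470 → 14.700 percentage points

14.700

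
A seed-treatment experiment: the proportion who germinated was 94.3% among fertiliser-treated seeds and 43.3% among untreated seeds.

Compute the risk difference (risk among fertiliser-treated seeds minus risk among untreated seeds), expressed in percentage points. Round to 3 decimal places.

RD = 51.000

risk difference = 0.9430 − 0.4330 = 0.5100 → 51.000 percentage points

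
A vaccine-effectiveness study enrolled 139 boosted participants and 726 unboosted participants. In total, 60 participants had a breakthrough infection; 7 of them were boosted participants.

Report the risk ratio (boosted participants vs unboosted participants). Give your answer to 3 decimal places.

RR ≈ 0.690

boosted participants without the outcome: 139 − 7 = 132
unboosted participants with the outcome: 60 − 7 = 53
unboosted participants without the outcome: 726 − 53 = 673
risk, boosted participants = 7/139 = 0.0504
risk, unboosted participants = 53/726 = 0.0730
RR = 0.0504 / 0.0730 = 0.690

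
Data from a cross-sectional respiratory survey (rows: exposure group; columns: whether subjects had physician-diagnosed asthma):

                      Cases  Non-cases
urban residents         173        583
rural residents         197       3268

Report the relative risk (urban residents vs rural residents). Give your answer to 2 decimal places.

RR: 4.02

risk, urban residents = 173/756 = 0.2288
risk, rural residents = 197/3465 = 0.0569
RR = 0.2288 / 0.0569 = 4.02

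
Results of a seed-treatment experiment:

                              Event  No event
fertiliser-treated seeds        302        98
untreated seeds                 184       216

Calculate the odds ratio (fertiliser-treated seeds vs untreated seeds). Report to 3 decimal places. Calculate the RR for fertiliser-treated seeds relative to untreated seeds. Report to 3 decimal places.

OR = 3.618; RR = 1.641

OR = (302 × 216) / (98 × 184) = 65232/18032 ≈ 3.618
risk, fertiliser-treated seeds = 302/400 = 0.7550
risk, untreated seeds = 184/400 = 0.4600
RR = 0.7550 / 0.4600 = 1.641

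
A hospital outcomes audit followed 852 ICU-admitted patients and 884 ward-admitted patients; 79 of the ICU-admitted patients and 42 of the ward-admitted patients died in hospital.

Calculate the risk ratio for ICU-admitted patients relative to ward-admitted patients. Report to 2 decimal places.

1.95

risk, ICU-admitted patients = 79/852 = 0.09272
risk, ward-admitted patients = 42/884 = 0.04751
RR = 0.09272 / 0.04751 = 1.95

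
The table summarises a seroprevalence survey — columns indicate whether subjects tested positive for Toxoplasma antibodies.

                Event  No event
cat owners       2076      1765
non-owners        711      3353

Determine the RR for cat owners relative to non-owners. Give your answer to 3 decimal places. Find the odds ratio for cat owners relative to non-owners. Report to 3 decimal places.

RR = 3.089; OR = 5.547

risk, cat owners = 2076/3841 = 0.5405
risk, non-owners = 711/4064 = 0.1750
RR = 0.5405 / 0.1750 = 3.089
OR = (2076 × 3353) / (1765 × 711) = 6960828/1254915 ≈ 5.547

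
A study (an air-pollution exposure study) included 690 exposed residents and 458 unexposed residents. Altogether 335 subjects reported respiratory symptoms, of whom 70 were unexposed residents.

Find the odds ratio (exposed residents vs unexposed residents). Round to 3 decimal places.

exposed residents with the outcome: 335 − 70 = 265
exposed residents without the outcome: 690 − 265 = 425
unexposed residents without the outcome: 458 − 70 = 388
OR = (265 × 388) / (425 × 70) = 102820/29750 ≈ 3.456

3.456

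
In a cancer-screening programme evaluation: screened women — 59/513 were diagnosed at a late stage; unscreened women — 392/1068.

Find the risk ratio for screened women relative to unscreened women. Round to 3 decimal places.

RR ≈ 0.313

risk, screened women = 59/513 = 0.1150
risk, unscreened women = 392/1068 = 0.3670
RR = 0.1150 / 0.3670 = 0.313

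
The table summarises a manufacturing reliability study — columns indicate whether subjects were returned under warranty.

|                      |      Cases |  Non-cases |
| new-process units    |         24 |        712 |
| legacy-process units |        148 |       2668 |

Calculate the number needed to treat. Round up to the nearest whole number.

risk, new-process units = 24/736 = 0.032609
risk, legacy-process units = 148/2816 = 0.052557
absolute risk difference = 0.019948
1 / 0.019948 = 50.130 → round up → 51

51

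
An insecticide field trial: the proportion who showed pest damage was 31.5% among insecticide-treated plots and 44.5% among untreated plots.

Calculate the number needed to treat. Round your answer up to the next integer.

absolute risk difference = 0.130000
1 / 0.130000 = 7.692 → round up → 8

NNT = 8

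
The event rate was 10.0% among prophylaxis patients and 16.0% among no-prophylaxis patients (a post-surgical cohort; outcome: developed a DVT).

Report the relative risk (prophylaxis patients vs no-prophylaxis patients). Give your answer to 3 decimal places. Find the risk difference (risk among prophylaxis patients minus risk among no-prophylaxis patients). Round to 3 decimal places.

RR = 0.625; RD = -0.060

RR = 0.1000 / 0.1600 = 0.625
risk difference = 0.1000 − 0.1600 = -0.060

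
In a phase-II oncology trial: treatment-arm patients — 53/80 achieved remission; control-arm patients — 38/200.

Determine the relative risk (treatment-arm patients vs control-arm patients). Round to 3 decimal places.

RR: 3.487

risk, treatment-arm patients = 53/80 = 0.6625
risk, control-arm patients = 38/200 = 0.1900
RR = 0.6625 / 0.1900 = 3.487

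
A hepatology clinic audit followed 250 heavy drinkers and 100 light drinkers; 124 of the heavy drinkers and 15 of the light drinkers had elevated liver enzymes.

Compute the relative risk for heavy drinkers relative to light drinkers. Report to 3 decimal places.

RR = 3.307

risk, heavy drinkers = 124/250 = 0.4960
risk, light drinkers = 15/100 = 0.1500
RR = 0.4960 / 0.1500 = 3.307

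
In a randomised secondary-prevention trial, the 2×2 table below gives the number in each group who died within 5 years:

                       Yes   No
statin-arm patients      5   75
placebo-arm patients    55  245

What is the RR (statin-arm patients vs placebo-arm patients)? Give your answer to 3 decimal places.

RR ≈ 0.341

risk, statin-arm patients = 5/80 = 0.0625
risk, placebo-arm patients = 55/300 = 0.1833
RR = 0.0625 / 0.1833 = 0.341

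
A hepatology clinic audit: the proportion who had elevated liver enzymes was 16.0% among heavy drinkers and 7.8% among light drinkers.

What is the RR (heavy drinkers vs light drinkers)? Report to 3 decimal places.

RR = 0.1600 / 0.0780 = 2.051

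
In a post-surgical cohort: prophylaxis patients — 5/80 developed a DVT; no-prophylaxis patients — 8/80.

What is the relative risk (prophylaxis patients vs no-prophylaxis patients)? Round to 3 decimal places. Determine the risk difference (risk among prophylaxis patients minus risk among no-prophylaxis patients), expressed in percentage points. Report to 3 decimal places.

risk, prophylaxis patients = 5/80 = 0.0625
risk, no-prophylaxis patients = 8/80 = 0.1000
RR = 0.0625 / 0.1000 = 0.625
risk difference = 0.0625 − 0.1000 = -0.0375 → -3.750 percentage points

RR = 0.625; RD = -3.750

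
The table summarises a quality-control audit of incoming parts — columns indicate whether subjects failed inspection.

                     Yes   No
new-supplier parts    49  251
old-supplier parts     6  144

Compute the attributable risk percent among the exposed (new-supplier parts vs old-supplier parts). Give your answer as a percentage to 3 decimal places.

risk, new-supplier parts = 49/300 = 0.16333
risk, old-supplier parts = 6/150 = 0.04000
AR% = (0.16333 − 0.04000) / 0.16333 = 0.7551 → 75.510%

AR% ≈ 75.510%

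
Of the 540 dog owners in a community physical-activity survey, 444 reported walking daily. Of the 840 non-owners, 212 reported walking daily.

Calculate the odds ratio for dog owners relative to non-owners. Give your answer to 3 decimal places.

OR = (444 × 628) / (96 × 212) = 278832/20352 ≈ 13.700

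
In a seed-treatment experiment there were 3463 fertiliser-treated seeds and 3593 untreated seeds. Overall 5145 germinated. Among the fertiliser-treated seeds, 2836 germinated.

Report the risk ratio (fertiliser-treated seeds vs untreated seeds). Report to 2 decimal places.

RR = 1.27

fertiliser-treated seeds without the outcome: 3463 − 2836 = 627
untreated seeds with the outcome: 5145 − 2836 = 2309
untreated seeds without the outcome: 3593 − 2309 = 1284
risk, fertiliser-treated seeds = 2836/3463 = 0.8189
risk, untreated seeds = 2309/3593 = 0.6426
RR = 0.8189 / 0.6426 = 1.27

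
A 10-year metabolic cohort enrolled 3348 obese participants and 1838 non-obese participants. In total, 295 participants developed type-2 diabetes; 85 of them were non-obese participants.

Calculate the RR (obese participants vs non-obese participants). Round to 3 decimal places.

1.356

obese participants with the outcome: 295 − 85 = 210
obese participants without the outcome: 3348 − 210 = 3138
non-obese participants without the outcome: 1838 − 85 = 1753
risk, obese participants = 210/3348 = 0.06272
risk, non-obese participants = 85/1838 = 0.04625
RR = 0.06272 / 0.04625 = 1.356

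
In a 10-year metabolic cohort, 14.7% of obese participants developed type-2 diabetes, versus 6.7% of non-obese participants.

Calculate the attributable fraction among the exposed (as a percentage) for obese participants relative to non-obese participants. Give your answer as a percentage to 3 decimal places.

AR% = (0.1470 − 0.0670) / 0.1470 = 0.5442 → 54.422%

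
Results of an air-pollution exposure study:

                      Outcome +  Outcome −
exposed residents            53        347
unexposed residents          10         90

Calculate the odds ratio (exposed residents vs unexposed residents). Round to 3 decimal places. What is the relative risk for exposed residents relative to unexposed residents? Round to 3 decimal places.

OR = 1.375; RR = 1.325

OR = (53 × 90) / (347 × 10) = 4770/3470 ≈ 1.375
risk, exposed residents = 53/400 = 0.1325
risk, unexposed residents = 10/100 = 0.1000
RR = 0.1325 / 0.1000 = 1.325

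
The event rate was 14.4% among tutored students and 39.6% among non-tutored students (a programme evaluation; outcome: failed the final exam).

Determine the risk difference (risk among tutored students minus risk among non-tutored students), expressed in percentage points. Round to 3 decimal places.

RD = -25.200

risk difference = 0.1440 − 0.3960 = -0.2520 → -25.200 percentage points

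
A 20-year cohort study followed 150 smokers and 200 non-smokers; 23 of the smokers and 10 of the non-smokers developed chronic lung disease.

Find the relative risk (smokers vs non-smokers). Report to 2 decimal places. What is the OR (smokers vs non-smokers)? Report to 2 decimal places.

risk, smokers = 23/150 = 0.1533
risk, non-smokers = 10/200 = 0.0500
RR = 0.1533 / 0.0500 = 3.07
odds, smokers = 23/127 = 0.1811
odds, non-smokers = 10/190 = 0.0526
OR = 0.1811 / 0.0526 = 3.44

RR = 3.07; OR = 3.44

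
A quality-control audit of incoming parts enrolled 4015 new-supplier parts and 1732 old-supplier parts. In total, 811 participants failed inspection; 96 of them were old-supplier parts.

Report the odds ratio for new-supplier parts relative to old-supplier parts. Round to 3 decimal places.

new-supplier parts with the outcome: 811 − 96 = 715
new-supplier parts without the outcome: 4015 − 715 = 3300
old-supplier parts without the outcome: 1732 − 96 = 1636
OR = (715 × 1636) / (3300 × 96) = 1169740/316800 ≈ 3.692

OR: 3.692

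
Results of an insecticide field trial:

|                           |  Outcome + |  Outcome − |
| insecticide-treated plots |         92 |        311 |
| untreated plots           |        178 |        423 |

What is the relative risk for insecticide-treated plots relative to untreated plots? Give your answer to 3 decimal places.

risk, insecticide-treated plots = 92/403 = 0.2283
risk, untreated plots = 178/601 = 0.2962
RR = 0.2283 / 0.2962 = 0.771

0.771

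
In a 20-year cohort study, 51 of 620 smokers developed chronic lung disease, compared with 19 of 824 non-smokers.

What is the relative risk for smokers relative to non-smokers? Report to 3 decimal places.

3.567

risk, smokers = 51/620 = 0.08226
risk, non-smokers = 19/824 = 0.02306
RR = 0.08226 / 0.02306 = 3.567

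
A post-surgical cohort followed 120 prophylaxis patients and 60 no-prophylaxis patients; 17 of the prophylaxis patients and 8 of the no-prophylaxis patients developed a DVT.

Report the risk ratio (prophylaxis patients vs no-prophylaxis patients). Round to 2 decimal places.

RR: 1.06

risk, prophylaxis patients = 17/120 = 0.1417
risk, no-prophylaxis patients = 8/60 = 0.1333
RR = 0.1417 / 0.1333 = 1.06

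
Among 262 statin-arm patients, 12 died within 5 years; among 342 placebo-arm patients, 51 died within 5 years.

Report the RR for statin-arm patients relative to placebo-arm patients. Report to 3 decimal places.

RR = 0.307

risk, statin-arm patients = 12/262 = 0.04580
risk, placebo-arm patients = 51/342 = 0.14912
RR = 0.04580 / 0.14912 = 0.307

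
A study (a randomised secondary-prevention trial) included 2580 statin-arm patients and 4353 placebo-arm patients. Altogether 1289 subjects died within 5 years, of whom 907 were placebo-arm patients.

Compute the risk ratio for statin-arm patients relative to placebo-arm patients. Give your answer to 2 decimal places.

statin-arm patients with the outcome: 1289 − 907 = 382
statin-arm patients without the outcome: 2580 − 382 = 2198
placebo-arm patients without the outcome: 4353 − 907 = 3446
risk, statin-arm patients = 382/2580 = 0.1481
risk, placebo-arm patients = 907/4353 = 0.2084
RR = 0.1481 / 0.2084 = 0.71

RR ≈ 0.71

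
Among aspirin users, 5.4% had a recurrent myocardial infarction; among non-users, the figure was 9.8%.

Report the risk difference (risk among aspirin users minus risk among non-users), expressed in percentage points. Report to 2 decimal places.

risk difference = 0.0540 − 0.0980 = -0.0440 → -4.40 percentage points

RD ≈ -4.40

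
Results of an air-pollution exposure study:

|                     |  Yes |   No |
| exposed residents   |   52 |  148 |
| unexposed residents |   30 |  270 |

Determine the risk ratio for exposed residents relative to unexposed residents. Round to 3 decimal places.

2.600

risk, exposed residents = 52/200 = 0.2600
risk, unexposed residents = 30/300 = 0.1000
RR = 0.2600 / 0.1000 = 2.600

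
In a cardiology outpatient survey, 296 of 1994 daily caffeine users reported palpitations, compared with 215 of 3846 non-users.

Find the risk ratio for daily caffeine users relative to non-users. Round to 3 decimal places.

risk, daily caffeine users = 296/1994 = 0.1484
risk, non-users = 215/3846 = 0.0559
RR = 0.1484 / 0.0559 = 2.655

2.655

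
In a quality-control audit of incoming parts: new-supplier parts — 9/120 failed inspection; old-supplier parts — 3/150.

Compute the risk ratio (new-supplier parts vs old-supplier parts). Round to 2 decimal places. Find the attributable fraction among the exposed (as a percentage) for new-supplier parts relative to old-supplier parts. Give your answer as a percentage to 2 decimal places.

RR = 3.75; AR% = 73.33%

risk, new-supplier parts = 9/120 = 0.07500
risk, old-supplier parts = 3/150 = 0.02000
RR = 0.07500 / 0.02000 = 3.75
AR% = (0.07500 − 0.02000) / 0.07500 = 0.7333 → 73.33%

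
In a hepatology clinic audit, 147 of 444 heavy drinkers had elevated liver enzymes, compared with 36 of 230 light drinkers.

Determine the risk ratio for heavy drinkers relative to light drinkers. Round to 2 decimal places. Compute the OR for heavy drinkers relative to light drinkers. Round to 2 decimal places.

risk, heavy drinkers = 147/444 = 0.3311
risk, light drinkers = 36/230 = 0.1565
RR = 0.3311 / 0.1565 = 2.12
OR = (147 × 194) / (297 × 36) = 28518/10692 ≈ 2.67

RR = 2.12; OR = 2.67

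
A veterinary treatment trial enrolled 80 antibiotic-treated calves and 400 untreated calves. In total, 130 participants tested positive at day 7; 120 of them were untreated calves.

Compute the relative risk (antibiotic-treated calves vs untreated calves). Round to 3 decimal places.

antibiotic-treated calves with the outcome: 130 − 120 = 10
antibiotic-treated calves without the outcome: 80 − 10 = 70
untreated calves without the outcome: 400 − 120 = 280
risk, antibiotic-treated calves = 10/80 = 0.1250
risk, untreated calves = 120/400 = 0.3000
RR = 0.1250 / 0.3000 = 0.417

RR = 0.417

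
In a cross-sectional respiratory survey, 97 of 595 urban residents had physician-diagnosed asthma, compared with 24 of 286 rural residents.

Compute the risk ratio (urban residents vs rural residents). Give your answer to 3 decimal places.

risk, urban residents = 97/595 = 0.1630
risk, rural residents = 24/286 = 0.0839
RR = 0.1630 / 0.0839 = 1.943

RR: 1.943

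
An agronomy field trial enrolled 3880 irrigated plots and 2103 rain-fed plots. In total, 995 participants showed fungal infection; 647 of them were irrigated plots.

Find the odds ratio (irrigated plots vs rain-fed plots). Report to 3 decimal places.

irrigated plots without the outcome: 3880 − 647 = 3233
rain-fed plots with the outcome: 995 − 647 = 348
rain-fed plots without the outcome: 2103 − 348 = 1755
OR = (647 × 1755) / (3233 × 348) = 1135485/1125084 ≈ 1.009

OR: 1.009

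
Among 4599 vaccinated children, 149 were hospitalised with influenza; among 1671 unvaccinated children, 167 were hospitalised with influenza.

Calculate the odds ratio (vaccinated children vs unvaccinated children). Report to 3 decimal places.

odds, vaccinated children = 149/4450 = 0.03348
odds, unvaccinated children = 167/1504 = 0.11104
OR = 0.03348 / 0.11104 = 0.302

0.302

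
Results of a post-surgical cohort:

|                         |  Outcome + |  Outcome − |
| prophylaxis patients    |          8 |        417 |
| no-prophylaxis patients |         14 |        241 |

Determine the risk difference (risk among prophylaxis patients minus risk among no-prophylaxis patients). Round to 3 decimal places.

risk, prophylaxis patients = 8/425 = 0.01882
risk, no-prophylaxis patients = 14/255 = 0.05490
risk difference = 0.01882 − 0.05490 = -0.036

-0.036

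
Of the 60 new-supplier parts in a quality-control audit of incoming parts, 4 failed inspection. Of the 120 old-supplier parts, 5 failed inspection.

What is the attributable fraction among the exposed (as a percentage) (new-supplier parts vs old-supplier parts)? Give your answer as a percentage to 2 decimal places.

37.50%

risk, new-supplier parts = 4/60 = 0.06667
risk, old-supplier parts = 5/120 = 0.04167
AR% = (0.06667 − 0.04167) / 0.06667 = 0.3750 → 37.50%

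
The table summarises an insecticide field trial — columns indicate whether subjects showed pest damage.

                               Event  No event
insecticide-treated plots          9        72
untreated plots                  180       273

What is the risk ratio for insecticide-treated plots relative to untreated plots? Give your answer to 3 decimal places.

risk, insecticide-treated plots = 9/81 = 0.1111
risk, untreated plots = 180/453 = 0.3974
RR = 0.1111 / 0.3974 = 0.280

RR: 0.280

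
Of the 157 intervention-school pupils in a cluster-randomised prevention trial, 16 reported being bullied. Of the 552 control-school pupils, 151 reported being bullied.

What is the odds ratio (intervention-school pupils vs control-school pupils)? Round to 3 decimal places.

OR = (16 × 401) / (141 × 151) = 6416/21291 ≈ 0.301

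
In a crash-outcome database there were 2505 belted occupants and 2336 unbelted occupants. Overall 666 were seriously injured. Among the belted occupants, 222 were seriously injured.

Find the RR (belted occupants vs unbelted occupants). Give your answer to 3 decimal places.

RR: 0.466

belted occupants without the outcome: 2505 − 222 = 2283
unbelted occupants with the outcome: 666 − 222 = 444
unbelted occupants without the outcome: 2336 − 444 = 1892
risk, belted occupants = 222/2505 = 0.0886
risk, unbelted occupants = 444/2336 = 0.1901
RR = 0.0886 / 0.1901 = 0.466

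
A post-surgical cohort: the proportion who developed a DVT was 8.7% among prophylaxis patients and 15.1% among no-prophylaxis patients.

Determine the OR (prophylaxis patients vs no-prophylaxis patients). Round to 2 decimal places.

OR: 0.54

odds, prophylaxis patients = 0.0870/0.9130 = 0.0953
odds, no-prophylaxis patients = 0.1510/0.8490 = 0.1779
OR = 0.0953 / 0.1779 = 0.54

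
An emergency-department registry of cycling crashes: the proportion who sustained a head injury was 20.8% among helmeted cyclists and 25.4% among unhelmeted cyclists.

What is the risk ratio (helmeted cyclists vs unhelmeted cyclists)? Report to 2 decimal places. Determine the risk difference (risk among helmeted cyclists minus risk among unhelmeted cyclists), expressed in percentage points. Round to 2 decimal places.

RR = 0.82; RD = -4.60

RR = 0.2080 / 0.2540 = 0.82
risk difference = 0.2080 − 0.2540 = -0.0460 → -4.60 percentage points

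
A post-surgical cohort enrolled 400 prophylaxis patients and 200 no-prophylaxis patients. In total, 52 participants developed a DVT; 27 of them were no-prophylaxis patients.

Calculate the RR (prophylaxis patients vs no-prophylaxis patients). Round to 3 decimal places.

prophylaxis patients with the outcome: 52 − 27 = 25
prophylaxis patients without the outcome: 400 − 25 = 375
no-prophylaxis patients without the outcome: 200 − 27 = 173
risk, prophylaxis patients = 25/400 = 0.0625
risk, no-prophylaxis patients = 27/200 = 0.1350
RR = 0.0625 / 0.1350 = 0.463

0.463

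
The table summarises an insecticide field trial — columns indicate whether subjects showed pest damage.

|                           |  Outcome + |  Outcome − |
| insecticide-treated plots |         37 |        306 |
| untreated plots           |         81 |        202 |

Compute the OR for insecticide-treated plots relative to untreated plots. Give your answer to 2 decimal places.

OR ≈ 0.30

odds, insecticide-treated plots = 37/306 = 0.1209
odds, untreated plots = 81/202 = 0.4010
OR = 0.1209 / 0.4010 = 0.30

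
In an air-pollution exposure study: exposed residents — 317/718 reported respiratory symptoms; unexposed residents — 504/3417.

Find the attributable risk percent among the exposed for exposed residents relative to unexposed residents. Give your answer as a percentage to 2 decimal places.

risk, exposed residents = 317/718 = 0.4415
risk, unexposed residents = 504/3417 = 0.1475
AR% = (0.4415 − 0.1475) / 0.4415 = 0.6659 → 66.59%

AR%: 66.59%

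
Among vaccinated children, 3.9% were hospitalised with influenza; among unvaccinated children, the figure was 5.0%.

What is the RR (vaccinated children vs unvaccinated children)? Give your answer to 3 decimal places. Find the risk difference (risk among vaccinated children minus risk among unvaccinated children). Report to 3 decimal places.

RR = 0.780; RD = -0.011

RR = 0.03900 / 0.05000 = 0.780
risk difference = 0.03900 − 0.05000 = -0.011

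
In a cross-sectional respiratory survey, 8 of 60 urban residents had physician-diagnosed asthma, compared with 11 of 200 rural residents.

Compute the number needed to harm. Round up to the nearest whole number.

13

risk, urban residents = 8/60 = 0.133333
risk, rural residents = 11/200 = 0.055000
absolute risk difference = 0.078333
1 / 0.078333 = 12.766 → round up → 13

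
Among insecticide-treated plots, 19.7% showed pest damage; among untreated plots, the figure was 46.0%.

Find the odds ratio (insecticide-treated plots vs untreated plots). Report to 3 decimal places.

0.288

odds, insecticide-treated plots = 0.1970/0.8030 = 0.2453
odds, untreated plots = 0.4600/0.5400 = 0.8519
OR = 0.2453 / 0.8519 = 0.288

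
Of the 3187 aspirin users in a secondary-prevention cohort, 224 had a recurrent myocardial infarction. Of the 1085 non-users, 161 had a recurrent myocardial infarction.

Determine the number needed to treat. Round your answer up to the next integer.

13

risk, aspirin users = 224/3187 = 0.070286
risk, non-users = 161/1085 = 0.148387
absolute risk difference = 0.078102
1 / 0.078102 = 12.804 → round up → 13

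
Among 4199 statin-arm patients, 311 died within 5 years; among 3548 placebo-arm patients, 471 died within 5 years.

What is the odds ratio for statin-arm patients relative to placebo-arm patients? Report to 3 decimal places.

OR = (311 × 3077) / (3888 × 471) = 956947/1831248 ≈ 0.523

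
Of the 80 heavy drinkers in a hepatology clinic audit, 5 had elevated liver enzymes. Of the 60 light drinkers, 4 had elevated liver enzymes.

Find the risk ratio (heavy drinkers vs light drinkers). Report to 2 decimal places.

risk, heavy drinkers = 5/80 = 0.0625
risk, light drinkers = 4/60 = 0.0667
RR = 0.0625 / 0.0667 = 0.94

RR: 0.94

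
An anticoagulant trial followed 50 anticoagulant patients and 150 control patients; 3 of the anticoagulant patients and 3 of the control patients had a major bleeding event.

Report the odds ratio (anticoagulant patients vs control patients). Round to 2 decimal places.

OR = (3 × 147) / (47 × 3) = 441/141 ≈ 3.13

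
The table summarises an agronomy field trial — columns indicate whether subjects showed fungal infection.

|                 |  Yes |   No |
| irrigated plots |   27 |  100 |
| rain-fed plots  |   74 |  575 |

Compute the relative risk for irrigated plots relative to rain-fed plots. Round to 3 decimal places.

risk, irrigated plots = 27/127 = 0.2126
risk, rain-fed plots = 74/649 = 0.1140
RR = 0.2126 / 0.1140 = 1.865

RR: 1.865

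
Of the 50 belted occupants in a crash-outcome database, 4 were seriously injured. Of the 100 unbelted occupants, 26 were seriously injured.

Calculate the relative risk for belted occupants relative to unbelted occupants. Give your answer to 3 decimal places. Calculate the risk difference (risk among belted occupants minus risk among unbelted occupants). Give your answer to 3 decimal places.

RR = 0.308; RD = -0.180

risk, belted occupants = 4/50 = 0.0800
risk, unbelted occupants = 26/100 = 0.2600
RR = 0.0800 / 0.2600 = 0.308
risk difference = 0.0800 − 0.2600 = -0.180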